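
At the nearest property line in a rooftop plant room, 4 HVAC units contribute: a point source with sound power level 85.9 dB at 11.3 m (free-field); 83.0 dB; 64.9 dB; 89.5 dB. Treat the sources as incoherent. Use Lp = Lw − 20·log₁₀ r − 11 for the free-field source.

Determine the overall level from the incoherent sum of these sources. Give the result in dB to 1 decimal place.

Source at 11.3 m: Lp = 85.9 − 20·log₁₀(11.3) − 11 = 53.8 dB.
Sum in the linear (power) domain: Σ 10^(Lᵢ/10) = 10^(53.8/10) + 10^(83.0/10) + 10^(64.9/10) + 10^(89.5/10) = 1.094e+09.
L_total = 10·log₁₀(1.094e+09) = 90.4 dB.

90.4 dB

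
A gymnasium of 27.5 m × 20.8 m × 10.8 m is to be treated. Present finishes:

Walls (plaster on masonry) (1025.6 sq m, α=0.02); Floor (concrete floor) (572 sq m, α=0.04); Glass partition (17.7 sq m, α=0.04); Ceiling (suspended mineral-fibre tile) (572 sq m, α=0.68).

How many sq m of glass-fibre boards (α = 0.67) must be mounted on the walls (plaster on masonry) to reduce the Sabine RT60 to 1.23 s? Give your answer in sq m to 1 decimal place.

577.8

Total absorption A₁ = 1025.6*0.02 + 572*0.04 + 17.7*0.04 + 572*0.68
  = 20.512 + 22.880 + 0.708 + 388.960 = 433.060 sq m sabins.
V = 6177.6 m³. Target absorption A₂ = 0.161 × 6177.6 / 1.23 = 808.613 sabins.
Absorption to add: 808.613 − 433.060 = 375.553 sabins.
Net gain per sq m: Δα = 0.67 − 0.02 = 0.65.
Panel area = 375.553 / 0.65 = 577.8 sq m.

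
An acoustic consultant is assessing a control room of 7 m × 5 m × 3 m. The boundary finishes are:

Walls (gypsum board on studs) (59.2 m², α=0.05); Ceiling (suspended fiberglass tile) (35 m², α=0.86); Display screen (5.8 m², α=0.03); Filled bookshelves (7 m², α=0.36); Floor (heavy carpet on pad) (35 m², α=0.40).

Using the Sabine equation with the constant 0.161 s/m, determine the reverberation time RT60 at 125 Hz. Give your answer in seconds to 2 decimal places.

0.34 sec

Equivalent absorption area: A = 59.2*0.05 + 35*0.86 + 5.8*0.03 + 7*0.36 + 35*0.40 = 49.754 m².
Room volume: 105 m³.
RT60 = 0.161 · V / A = 0.161 × 105 / 49.754 = 0.34 s.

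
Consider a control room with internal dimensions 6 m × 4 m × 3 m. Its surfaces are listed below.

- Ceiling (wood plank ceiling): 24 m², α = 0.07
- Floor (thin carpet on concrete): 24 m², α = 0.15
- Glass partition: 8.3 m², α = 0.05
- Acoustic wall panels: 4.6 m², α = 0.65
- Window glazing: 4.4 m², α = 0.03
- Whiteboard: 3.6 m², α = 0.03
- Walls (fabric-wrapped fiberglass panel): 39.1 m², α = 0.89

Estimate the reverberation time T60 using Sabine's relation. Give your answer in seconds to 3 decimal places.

Total absorption A = 24·0.07 + 24·0.15 + 8.3·0.05 + 4.6·0.65 + 4.4·0.03 + 3.6·0.03 + 39.1·0.89
  = 1.680 + 3.600 + 0.415 + 2.990 + 0.132 + 0.108 + 34.799 = 43.724 m² sabins.
Volume V = 6 × 4 × 3 = 72 m³.
Sabine: RT60 = 0.161 × 72 / 43.724 = 0.265 s.

0.265 s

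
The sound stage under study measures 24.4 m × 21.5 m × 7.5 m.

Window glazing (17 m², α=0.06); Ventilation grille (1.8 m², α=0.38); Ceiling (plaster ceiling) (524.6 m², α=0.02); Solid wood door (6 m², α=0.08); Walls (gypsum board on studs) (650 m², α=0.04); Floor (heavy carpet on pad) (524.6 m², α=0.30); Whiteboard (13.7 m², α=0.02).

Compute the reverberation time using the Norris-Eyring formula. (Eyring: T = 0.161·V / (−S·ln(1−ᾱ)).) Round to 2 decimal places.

3.04 s

S = Σ Sᵢ = 1737.7 m².
Absorption A = 17×0.06 + 1.8×0.38 + 524.6×0.02 + 6×0.08 + 650×0.04 + 524.6×0.30 + 13.7×0.02 = 196.330 sabins.
Mean coefficient ᾱ = A/S = 0.1130.
−S·ln(1−ᾱ) = −1737.7 × ln(1 − 0.1130) = 208.368.
V = 24.4 × 21.5 × 7.5 = 3934.5 m³.
RT60 = 0.161 × 3934.5 / 208.368 = 3.04 s.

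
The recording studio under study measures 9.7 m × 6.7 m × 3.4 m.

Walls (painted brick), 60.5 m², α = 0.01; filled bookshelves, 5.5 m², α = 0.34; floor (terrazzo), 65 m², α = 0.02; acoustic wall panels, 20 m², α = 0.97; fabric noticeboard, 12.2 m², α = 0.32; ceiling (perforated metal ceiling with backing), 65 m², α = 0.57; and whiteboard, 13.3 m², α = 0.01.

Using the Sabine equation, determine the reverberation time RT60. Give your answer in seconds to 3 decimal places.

0.554 sec

Summing Sᵢαᵢ: 0.605 + 1.870 + 1.300 + 19.400 + 3.904 + 37.050 + 0.133 → A = 64.262 sabins.
Room volume: 220.966 m³.
RT60 = 0.161 · V / A = 0.161 × 220.966 / 64.262 = 0.554 s.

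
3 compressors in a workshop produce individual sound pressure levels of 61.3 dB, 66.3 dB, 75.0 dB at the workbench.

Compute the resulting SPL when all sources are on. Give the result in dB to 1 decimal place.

75.7 dB

Sum in the linear (power) domain: Σ 10^(Lᵢ/10) = 10^(61.3/10) + 10^(66.3/10) + 10^(75.0/10) = 3.724e+07.
Combined level = 10 log₁₀(3.724e+07) = 75.7 dB.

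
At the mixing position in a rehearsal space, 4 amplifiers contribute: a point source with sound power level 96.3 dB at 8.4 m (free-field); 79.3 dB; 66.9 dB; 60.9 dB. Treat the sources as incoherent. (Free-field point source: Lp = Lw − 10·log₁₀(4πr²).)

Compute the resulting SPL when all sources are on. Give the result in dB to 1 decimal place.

Source at 8.4 m: Lp = 96.3 − 10·log₁₀(4π·8.4²) = 96.3 − 10·log₁₀(886.683) = 66.8 dB.
Σ 10^(Lᵢ/10) = 9.603e+07.
L_total = 10·log₁₀(9.603e+07) = 79.8 dB.

79.8 dB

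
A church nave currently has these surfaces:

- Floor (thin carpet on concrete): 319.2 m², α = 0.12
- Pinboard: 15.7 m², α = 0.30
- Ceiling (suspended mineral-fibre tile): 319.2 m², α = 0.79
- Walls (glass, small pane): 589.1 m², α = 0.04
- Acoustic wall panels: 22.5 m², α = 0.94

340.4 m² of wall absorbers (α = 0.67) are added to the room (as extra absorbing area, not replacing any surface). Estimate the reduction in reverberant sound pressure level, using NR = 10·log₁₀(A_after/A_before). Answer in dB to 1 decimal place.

2.2 dB

Equivalent absorption area: A_before = 319.2·0.12 + 15.7·0.30 + 319.2·0.79 + 589.1·0.04 + 22.5·0.94 = 339.896 m².
Treatment contributes 340.4·0.67 = 228.068 sabins.
New total A_after = 567.964 sabins.
Reduction = 10 log₁₀(A_after/A_before) = 10 log₁₀(1.6710) = 2.2 dB.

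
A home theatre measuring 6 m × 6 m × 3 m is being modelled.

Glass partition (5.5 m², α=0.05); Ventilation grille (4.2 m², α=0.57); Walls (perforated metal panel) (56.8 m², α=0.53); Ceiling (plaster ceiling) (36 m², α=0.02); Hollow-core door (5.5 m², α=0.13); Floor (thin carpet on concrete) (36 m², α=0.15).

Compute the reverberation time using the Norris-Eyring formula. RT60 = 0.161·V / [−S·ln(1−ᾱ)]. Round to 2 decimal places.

S = Σ Sᵢ = 144.0 m².
Σ(Sᵢαᵢ) = 5.5×0.05 + 4.2×0.57 + 56.8×0.53 + 36×0.02 + 5.5×0.13 + 36×0.15 = 39.608.
Mean coefficient ᾱ = A/S = 0.2751.
Eyring denominator: −S ln(1−ᾱ) = 46.328.
V = 6 × 6 × 3 = 108 m³.
T = 0.161·V/[−S·ln(1−ᾱ)] = 0.161·108/46.328 = 0.38 s.

0.38 sec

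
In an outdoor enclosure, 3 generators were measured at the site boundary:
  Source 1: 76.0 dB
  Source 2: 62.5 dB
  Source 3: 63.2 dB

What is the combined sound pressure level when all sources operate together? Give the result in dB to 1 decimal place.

Sum in the linear (power) domain: Σ 10^(Lᵢ/10) = 10^(76.0/10) + 10^(62.5/10) + 10^(63.2/10) = 4.368e+07.
Combined level = 10 log₁₀(4.368e+07) = 76.4 dB.

76.4 dB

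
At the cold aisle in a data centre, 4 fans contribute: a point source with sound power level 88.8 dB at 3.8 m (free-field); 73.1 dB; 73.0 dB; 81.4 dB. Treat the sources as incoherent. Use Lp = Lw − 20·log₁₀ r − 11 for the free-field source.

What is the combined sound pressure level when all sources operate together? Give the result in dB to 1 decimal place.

Source at 3.8 m: Lp = 88.8 − 20·log₁₀(3.8) − 11 = 66.2 dB.
Converting to relative power and adding: 10^(66.2/10) + 10^(73.1/10) + 10^(73.0/10) + 10^(81.4/10) = 1.826e+08.
L_total = 10·log₁₀(1.826e+08) = 82.6 dB.

82.6 dB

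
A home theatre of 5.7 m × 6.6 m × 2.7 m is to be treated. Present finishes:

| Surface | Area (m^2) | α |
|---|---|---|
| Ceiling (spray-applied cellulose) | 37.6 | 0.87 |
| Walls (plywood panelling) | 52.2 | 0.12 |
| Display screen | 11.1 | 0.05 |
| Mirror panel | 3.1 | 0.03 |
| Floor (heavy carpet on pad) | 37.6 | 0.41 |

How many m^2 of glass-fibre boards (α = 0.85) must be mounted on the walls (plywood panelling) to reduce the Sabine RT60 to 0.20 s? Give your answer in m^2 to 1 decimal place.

Total absorption A₁ = 37.6×0.87 + 52.2×0.12 + 11.1×0.05 + 3.1×0.03 + 37.6×0.41
  = 32.712 + 6.264 + 0.555 + 0.093 + 15.416 = 55.040 m^2 sabins.
V = 101.574 m³. Target absorption A₂ = 0.161 × 101.574 / 0.20 = 81.767 sabins.
ΔA needed = 81.767 − 55.040 = 26.727 sabins.
Each m^2 of panel replacing the walls (plywood panelling) adds (0.85 − 0.12) = 0.73 sabins.
Area = ΔA/Δα = 26.727/0.73 = 36.6 m^2.

36.6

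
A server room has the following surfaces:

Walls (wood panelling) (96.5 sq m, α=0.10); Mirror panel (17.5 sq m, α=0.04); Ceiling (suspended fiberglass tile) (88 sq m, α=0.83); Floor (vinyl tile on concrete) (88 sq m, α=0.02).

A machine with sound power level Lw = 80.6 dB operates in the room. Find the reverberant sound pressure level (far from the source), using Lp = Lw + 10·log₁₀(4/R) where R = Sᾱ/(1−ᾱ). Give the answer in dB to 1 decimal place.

Σ(Sᵢαᵢ) = 96.5×0.10 + 17.5×0.04 + 88×0.83 + 88×0.02 = 85.150; total area S = 290.0 sq m.
ᾱ = 85.150/290.0 = 0.2936; R = Sᾱ/(1−ᾱ) = 85.150/(1−0.2936) = 120.541 sq m.
Lp = 80.6 + 10·log₁₀(4/120.541) = 80.6 + (-14.79) = 65.8 dB.

65.8 dB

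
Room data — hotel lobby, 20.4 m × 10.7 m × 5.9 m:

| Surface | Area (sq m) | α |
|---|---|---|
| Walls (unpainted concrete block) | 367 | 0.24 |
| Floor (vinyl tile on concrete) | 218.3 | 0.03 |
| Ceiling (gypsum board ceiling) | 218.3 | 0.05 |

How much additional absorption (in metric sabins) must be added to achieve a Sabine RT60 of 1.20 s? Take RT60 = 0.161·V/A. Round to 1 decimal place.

Total absorption A₁ = 367*0.24 + 218.3*0.03 + 218.3*0.05
  = 88.080 + 6.549 + 10.915 = 105.544 sq m sabins.
V = 1287.852 m³. Required absorption A₂ = 0.161 × 1287.852 / 1.20 = 172.787 sabins.
Shortfall: 172.787 − 105.544 = 67.2 sabins.

67.2 sabins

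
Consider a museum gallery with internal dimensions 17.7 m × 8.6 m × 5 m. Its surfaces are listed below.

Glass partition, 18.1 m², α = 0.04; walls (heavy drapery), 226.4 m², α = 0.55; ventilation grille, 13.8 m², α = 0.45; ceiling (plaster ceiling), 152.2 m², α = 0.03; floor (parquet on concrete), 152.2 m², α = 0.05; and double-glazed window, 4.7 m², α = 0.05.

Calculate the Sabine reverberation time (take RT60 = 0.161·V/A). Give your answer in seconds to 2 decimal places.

Summing Sᵢαᵢ: 0.724 + 124.520 + 6.210 + 4.566 + 7.610 + 0.235 → A = 143.865 sabins.
V = 17.7·8.6·5 = 761.1 m³.
RT60 = 0.161 · V / A = 0.161 × 761.1 / 143.865 = 0.85 s.

0.85 s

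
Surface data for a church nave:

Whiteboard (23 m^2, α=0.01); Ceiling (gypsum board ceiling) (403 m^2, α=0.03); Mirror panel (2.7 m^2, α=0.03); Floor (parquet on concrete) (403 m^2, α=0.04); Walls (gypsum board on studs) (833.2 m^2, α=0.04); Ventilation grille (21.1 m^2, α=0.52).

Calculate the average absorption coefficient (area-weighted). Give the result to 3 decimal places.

0.043

S = Σ Sᵢ = 23 + 403 + 2.7 + 403 + 833.2 + 21.1 = 1686.0 m^2.
Weighted sum Σ Sα = 72.821.
ᾱ = 72.821 / 1686.0 = 0.043.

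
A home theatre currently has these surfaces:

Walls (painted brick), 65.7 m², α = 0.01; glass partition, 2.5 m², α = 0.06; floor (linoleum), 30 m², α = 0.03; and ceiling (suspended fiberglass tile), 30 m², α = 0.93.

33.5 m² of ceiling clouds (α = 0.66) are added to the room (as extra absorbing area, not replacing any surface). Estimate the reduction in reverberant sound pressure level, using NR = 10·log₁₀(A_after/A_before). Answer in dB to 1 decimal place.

Summing Sᵢαᵢ: 0.657 + 0.150 + 0.900 + 27.900 → A_before = 29.607 sabins.
Treatment contributes 33.5·0.66 = 22.110 sabins.
New total A_after = 51.717 sabins.
NR = 10·log₁₀(51.717/29.607) = 2.4 dB.

2.4 dB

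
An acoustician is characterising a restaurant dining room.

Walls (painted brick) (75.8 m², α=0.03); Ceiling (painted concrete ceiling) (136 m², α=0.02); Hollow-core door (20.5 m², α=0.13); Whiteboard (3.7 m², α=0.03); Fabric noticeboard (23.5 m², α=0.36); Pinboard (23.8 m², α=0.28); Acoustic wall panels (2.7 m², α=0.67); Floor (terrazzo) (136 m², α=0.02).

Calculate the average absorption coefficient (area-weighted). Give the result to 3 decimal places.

0.065

S = Σ Sᵢ = 75.8 + 136 + 20.5 + 3.7 + 23.5 + 23.8 + 2.7 + 136 = 422.0 m².
Weighted sum Σ Sα = 27.423.
ᾱ = 27.423 / 422.0 = 0.065.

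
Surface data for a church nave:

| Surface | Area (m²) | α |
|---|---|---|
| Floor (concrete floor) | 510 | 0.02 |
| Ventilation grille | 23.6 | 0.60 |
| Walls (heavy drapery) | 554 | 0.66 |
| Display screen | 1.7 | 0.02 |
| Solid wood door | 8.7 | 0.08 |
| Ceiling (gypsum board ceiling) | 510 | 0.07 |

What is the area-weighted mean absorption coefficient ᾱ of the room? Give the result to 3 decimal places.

S = Σ Sᵢ = 510 + 23.6 + 554 + 1.7 + 8.7 + 510 = 1608.0 m².
Weighted sum Σ Sα = 426.430.
ᾱ = A/S = 0.265.

0.265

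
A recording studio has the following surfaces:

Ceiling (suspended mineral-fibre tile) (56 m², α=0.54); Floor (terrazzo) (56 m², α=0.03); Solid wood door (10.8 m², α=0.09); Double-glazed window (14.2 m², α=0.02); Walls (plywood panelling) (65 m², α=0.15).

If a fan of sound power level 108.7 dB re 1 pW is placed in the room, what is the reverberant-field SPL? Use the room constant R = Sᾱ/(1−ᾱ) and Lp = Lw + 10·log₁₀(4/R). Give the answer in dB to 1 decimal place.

97.4 dB

A = 42.926 sabins; S = 202.0 m².
ᾱ = 0.2125, so room constant R = A/(1−ᾱ) = 54.509 m².
Lp = 108.7 + 10·log₁₀(4/54.509) = 108.7 + (-11.34) = 97.4 dB.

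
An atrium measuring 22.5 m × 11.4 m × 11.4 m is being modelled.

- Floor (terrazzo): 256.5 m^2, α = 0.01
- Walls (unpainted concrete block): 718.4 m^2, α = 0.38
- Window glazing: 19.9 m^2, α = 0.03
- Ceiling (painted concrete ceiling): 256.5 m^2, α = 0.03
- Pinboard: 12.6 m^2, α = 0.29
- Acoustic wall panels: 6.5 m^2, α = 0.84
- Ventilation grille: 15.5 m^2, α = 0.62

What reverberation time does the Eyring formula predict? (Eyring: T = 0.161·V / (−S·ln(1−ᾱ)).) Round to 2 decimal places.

Total surface area S = 256.5 + 718.4 + 19.9 + 256.5 + 12.6 + 6.5 + 15.5 = 1285.9 m^2.
Σ(Sᵢαᵢ) = 256.5·0.01 + 718.4·0.38 + 19.9·0.03 + 256.5·0.03 + 12.6·0.29 + 6.5·0.84 + 15.5·0.62 = 302.573.
ᾱ = 302.573 / 1285.9 = 0.2353.
Eyring denominator: −S ln(1−ᾱ) = 344.971.
V = 22.5 × 11.4 × 11.4 = 2924.1 m³.
RT60 = 0.161 × 2924.1 / 344.971 = 1.36 s.

1.36 s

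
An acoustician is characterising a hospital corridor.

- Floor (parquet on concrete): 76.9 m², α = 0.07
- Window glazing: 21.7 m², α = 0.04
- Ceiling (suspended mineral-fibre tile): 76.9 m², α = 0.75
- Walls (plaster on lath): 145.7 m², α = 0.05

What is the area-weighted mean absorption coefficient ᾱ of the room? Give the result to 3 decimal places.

0.222

Total surface area S = 321.2 m².
A = 76.9·0.07 + 21.7·0.04 + 76.9·0.75 + 145.7·0.05 = 71.211 sabins.
ᾱ = 71.211 / 321.2 = 0.222.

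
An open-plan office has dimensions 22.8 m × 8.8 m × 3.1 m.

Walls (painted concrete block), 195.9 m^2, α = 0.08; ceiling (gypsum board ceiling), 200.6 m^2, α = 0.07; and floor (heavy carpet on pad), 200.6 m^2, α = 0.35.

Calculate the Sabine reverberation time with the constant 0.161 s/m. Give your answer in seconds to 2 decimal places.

1.00 s

Summing Sᵢαᵢ: 15.672 + 14.042 + 70.210 → A = 99.924 sabins.
V = 22.8·8.8·3.1 = 621.984 m³.
T = 0.161 V/A = 0.161·621.984/99.924 = 1.00 s.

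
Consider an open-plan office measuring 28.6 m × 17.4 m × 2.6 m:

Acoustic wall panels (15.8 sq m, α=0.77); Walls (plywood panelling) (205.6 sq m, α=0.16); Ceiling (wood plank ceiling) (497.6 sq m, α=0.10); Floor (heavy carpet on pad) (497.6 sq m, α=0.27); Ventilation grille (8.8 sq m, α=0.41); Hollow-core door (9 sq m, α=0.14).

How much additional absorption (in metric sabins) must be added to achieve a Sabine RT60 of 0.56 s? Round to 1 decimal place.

Total absorption A₁ = 15.8·0.77 + 205.6·0.16 + 497.6·0.10 + 497.6·0.27 + 8.8·0.41 + 9·0.14
  = 12.166 + 32.896 + 49.760 + 134.352 + 3.608 + 1.260 = 234.042 sq m sabins.
Target A₂ = 0.161·1293.864/0.56 = 371.986 sabins (V = 1293.864 m³).
Shortfall: 371.986 − 234.042 = 137.9 sabins.

137.9 sabins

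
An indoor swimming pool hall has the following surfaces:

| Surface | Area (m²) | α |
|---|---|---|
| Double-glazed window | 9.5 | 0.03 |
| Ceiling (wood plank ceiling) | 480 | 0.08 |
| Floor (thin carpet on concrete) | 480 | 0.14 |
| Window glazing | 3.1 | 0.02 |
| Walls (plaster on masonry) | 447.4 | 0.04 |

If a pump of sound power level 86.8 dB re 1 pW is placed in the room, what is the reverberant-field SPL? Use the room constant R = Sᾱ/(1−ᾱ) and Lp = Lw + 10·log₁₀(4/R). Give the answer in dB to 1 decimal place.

Σ(Sᵢαᵢ) = 9.5×0.03 + 480×0.08 + 480×0.14 + 3.1×0.02 + 447.4×0.04 = 123.843; total area S = 1420.0 m².
ᾱ = 123.843/1420.0 = 0.0872; R = Sᾱ/(1−ᾱ) = 123.843/(1−0.0872) = 135.674 m².
Lp = 86.8 + 10·log₁₀(4/135.674) = 86.8 + (-15.30) = 71.5 dB.

71.5 dB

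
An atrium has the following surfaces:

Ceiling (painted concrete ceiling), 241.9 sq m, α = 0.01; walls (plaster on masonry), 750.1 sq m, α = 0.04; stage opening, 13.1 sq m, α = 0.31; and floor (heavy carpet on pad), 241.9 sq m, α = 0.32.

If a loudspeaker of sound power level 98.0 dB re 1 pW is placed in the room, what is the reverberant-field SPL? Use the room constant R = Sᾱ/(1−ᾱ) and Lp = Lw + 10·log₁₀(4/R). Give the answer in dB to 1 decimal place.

83.0 dB

A = 113.892 sabins; S = 1247.0 sq m.
ᾱ = 113.892/1247.0 = 0.0913; R = Sᾱ/(1−ᾱ) = 113.892/(1−0.0913) = 125.335 sq m.
Lp = Lw + 10 log₁₀(4/R) = 98.0 -14.96 = 83.0 dB.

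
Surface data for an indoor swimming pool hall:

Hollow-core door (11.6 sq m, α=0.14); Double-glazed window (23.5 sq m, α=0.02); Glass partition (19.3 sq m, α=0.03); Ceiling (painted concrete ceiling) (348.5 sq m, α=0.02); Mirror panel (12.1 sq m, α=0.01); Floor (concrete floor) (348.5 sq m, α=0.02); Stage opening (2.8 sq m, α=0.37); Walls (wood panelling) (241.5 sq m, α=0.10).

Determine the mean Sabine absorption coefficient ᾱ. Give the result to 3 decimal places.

0.042

Total surface area S = 1007.8 sq m.
Σ(Sᵢαᵢ) = 11.6*0.14 + 23.5*0.02 + 19.3*0.03 + 348.5*0.02 + 12.1*0.01 + 348.5*0.02 + 2.8*0.37 + 241.5*0.10 = 41.920.
ᾱ = A/S = 0.042.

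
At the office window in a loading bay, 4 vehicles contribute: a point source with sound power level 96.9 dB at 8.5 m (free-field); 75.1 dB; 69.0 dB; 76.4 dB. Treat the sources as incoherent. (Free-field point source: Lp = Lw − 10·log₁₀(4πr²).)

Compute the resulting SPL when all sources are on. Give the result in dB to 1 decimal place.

Source at 8.5 m: Lp = 96.9 − 10·log₁₀(4π·8.5²) = 96.9 − 10·log₁₀(907.920) = 67.3 dB.
Σ 10^(Lᵢ/10) = 8.932e+07.
Combined level = 10 log₁₀(8.932e+07) = 79.5 dB.

79.5 dB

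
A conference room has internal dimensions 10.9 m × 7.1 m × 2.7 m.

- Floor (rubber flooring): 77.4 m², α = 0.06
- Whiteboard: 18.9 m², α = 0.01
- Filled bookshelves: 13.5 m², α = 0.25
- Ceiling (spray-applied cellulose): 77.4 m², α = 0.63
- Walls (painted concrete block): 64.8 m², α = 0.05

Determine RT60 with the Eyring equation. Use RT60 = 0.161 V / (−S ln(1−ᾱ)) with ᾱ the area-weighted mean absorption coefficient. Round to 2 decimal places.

0.49 s

S = Σ Sᵢ = 252.0 m².
Absorption A = 77.4·0.06 + 18.9·0.01 + 13.5·0.25 + 77.4·0.63 + 64.8·0.05 = 60.210 sabins.
ᾱ = 60.210 / 252.0 = 0.2389.
−S·ln(1−ᾱ) = −252.0 × ln(1 − 0.2389) = 68.794.
V = 10.9 × 7.1 × 2.7 = 208.953 m³.
T = 0.161·V/[−S·ln(1−ᾱ)] = 0.161·208.953/68.794 = 0.49 s.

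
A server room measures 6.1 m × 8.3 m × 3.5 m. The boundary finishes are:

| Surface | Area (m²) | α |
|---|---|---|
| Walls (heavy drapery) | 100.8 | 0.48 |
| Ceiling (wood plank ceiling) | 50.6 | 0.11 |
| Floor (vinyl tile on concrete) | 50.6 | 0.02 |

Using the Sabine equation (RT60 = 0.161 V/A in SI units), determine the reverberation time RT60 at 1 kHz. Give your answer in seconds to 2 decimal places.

Summing Sᵢαᵢ: 48.384 + 5.566 + 1.012 → A = 54.962 sabins.
Volume V = 6.1 × 8.3 × 3.5 = 177.205 m³.
RT60 = 0.161 · V / A = 0.161 × 177.205 / 54.962 = 0.52 s.

0.52 s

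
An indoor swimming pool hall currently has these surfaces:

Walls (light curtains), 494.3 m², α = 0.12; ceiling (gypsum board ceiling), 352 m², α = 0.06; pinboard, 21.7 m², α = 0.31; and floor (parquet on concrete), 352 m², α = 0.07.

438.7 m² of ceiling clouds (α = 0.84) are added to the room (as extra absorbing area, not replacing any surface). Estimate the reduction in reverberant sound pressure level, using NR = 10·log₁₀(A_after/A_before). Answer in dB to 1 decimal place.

6.3 dB

Total absorption A_before = 494.3×0.12 + 352×0.06 + 21.7×0.31 + 352×0.07
  = 59.316 + 21.120 + 6.727 + 24.640 = 111.803 m² sabins.
Added absorption = 438.7 × 0.84 = 368.508 sabins.
A_after = 111.803 + 368.508 = 480.311 sabins.
Reduction = 10 log₁₀(A_after/A_before) = 10 log₁₀(4.2960) = 6.3 dB.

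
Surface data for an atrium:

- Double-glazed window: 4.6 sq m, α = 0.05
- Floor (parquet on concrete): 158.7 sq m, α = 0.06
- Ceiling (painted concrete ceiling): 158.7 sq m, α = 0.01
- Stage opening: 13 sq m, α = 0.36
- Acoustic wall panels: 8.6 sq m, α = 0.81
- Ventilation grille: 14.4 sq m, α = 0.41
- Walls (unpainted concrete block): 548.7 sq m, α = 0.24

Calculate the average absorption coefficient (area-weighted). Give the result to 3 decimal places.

Total surface area S = 906.7 sq m.
Σ(Sᵢαᵢ) = 4.6*0.05 + 158.7*0.06 + 158.7*0.01 + 13*0.36 + 8.6*0.81 + 14.4*0.41 + 548.7*0.24 = 160.577.
ᾱ = A/S = 0.177.

0.177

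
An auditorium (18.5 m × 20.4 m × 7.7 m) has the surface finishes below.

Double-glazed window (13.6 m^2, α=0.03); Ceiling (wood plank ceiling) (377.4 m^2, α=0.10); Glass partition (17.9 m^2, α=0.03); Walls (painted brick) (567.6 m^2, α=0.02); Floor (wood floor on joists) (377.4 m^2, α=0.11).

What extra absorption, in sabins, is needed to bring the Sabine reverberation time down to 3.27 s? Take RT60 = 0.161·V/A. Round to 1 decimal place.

51.5 sabins

A₁ = Σ Sᵢαᵢ = 13.6*0.03 + 377.4*0.10 + 17.9*0.03 + 567.6*0.02 + 377.4*0.11 = 91.551 sabins.
For T = 3.27 s, need A₂ = 0.161·V/T = 0.161·2905.98/3.27 = 143.077 sabins.
Additional absorption ΔA = 143.077 − 91.551 = 51.5 sabins.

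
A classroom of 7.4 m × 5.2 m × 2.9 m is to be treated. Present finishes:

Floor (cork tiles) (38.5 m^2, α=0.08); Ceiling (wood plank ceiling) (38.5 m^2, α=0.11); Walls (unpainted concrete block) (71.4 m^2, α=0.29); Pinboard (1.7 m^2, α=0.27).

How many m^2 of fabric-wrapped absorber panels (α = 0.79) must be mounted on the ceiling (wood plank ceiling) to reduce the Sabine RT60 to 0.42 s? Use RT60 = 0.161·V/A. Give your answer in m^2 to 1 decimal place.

21.0

A₁ = Σ Sᵢαᵢ = 38.5×0.08 + 38.5×0.11 + 71.4×0.29 + 1.7×0.27 = 28.480 sabins.
V = 111.592 m³. Target absorption A₂ = 0.161 × 111.592 / 0.42 = 42.777 sabins.
Absorption to add: 42.777 − 28.480 = 14.297 sabins.
Each m^2 of panel replacing the ceiling (wood plank ceiling) adds (0.79 − 0.11) = 0.68 sabins.
Panel area = 14.297 / 0.68 = 21.0 m^2.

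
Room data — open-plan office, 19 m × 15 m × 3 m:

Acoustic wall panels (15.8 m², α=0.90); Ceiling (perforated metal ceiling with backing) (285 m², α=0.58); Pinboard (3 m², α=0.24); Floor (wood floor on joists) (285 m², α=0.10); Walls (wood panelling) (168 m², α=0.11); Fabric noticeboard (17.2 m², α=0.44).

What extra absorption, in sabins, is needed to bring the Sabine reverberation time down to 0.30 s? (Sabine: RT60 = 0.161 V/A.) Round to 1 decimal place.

Summing Sᵢαᵢ: 14.220 + 165.300 + 0.720 + 28.500 + 18.480 + 7.568 → A₁ = 234.788 sabins.
For T = 0.30 s, need A₂ = 0.161·V/T = 0.161·855/0.30 = 458.850 sabins.
Shortfall: 458.850 − 234.788 = 224.1 sabins.

224.1 sabins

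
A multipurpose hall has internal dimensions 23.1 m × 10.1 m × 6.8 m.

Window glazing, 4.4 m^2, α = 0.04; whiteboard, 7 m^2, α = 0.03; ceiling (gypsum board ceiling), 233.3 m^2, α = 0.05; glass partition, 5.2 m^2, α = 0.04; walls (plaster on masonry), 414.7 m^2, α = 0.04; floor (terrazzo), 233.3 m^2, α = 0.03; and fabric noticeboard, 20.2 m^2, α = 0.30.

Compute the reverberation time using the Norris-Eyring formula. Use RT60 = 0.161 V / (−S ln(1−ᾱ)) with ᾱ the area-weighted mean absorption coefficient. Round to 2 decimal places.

Total surface area S = 4.4 + 7 + 233.3 + 5.2 + 414.7 + 233.3 + 20.2 = 918.1 m^2.
Absorption A = 4.4×0.04 + 7×0.03 + 233.3×0.05 + 5.2×0.04 + 414.7×0.04 + 233.3×0.03 + 20.2×0.30 = 41.906 sabins.
Mean coefficient ᾱ = A/S = 0.0456.
−S·ln(1−ᾱ) = −918.1 × ln(1 − 0.0456) = 42.850.
V = 23.1 × 10.1 × 6.8 = 1586.508 m³.
T = 0.161·V/[−S·ln(1−ᾱ)] = 0.161·1586.508/42.850 = 5.96 s.

5.96 sec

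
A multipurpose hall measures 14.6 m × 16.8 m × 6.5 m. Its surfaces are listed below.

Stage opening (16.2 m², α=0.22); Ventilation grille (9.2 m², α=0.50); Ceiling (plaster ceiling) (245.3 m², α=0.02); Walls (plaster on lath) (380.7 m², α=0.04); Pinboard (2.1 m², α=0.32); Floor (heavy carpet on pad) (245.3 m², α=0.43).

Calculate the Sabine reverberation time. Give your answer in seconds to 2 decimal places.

Equivalent absorption area: A = 16.2×0.22 + 9.2×0.50 + 245.3×0.02 + 380.7×0.04 + 2.1×0.32 + 245.3×0.43 = 134.449 m².
V = 14.6·16.8·6.5 = 1594.32 m³.
Sabine: RT60 = 0.161 × 1594.32 / 134.449 = 1.91 s.

1.91 s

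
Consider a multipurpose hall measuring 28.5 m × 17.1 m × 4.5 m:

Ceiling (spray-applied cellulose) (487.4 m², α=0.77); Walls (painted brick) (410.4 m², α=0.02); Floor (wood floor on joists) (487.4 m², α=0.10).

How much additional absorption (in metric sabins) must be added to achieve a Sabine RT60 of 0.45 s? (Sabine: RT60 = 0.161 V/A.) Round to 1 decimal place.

352.4 sabins

Summing Sᵢαᵢ: 375.298 + 8.208 + 48.740 → A₁ = 432.246 sabins.
Target A₂ = 0.161·2193.075/0.45 = 784.633 sabins (V = 2193.075 m³).
Shortfall: 784.633 − 432.246 = 352.4 sabins.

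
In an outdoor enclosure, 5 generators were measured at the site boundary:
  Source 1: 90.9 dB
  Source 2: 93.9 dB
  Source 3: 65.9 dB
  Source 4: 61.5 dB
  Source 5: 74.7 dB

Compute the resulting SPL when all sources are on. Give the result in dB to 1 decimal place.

Σ 10^(Lᵢ/10) = 3.72e+09.
L_total = 10·log₁₀(3.72e+09) = 95.7 dB.

95.7 dB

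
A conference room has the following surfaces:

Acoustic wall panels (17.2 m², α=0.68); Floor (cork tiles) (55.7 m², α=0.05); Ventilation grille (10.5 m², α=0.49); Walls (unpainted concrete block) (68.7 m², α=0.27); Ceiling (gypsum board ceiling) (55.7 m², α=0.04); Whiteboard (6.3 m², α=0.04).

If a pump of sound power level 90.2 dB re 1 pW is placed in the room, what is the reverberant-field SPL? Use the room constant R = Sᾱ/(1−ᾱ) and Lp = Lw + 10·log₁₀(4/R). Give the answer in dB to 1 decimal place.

Σ(Sᵢαᵢ) = 17.2×0.68 + 55.7×0.05 + 10.5×0.49 + 68.7×0.27 + 55.7×0.04 + 6.3×0.04 = 40.655; total area S = 214.1 m².
ᾱ = 40.655/214.1 = 0.1899; R = Sᾱ/(1−ᾱ) = 40.655/(1−0.1899) = 50.185 m².
Lp = 90.2 + 10·log₁₀(4/50.185) = 90.2 + (-10.99) = 79.2 dB.

79.2 dB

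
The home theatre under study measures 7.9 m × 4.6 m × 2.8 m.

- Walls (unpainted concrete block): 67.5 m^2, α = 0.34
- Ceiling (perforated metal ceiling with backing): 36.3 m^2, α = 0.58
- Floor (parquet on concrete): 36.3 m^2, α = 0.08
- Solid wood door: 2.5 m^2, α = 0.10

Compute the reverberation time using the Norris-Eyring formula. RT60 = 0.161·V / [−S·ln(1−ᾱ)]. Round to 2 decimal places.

0.29 sec

S = Σ Sᵢ = 142.6 m^2.
Absorption A = 67.5×0.34 + 36.3×0.58 + 36.3×0.08 + 2.5×0.10 = 47.158 sabins.
Mean coefficient ᾱ = A/S = 0.3307.
Eyring denominator: −S ln(1−ᾱ) = 57.257.
V = 7.9 × 4.6 × 2.8 = 101.752 m³.
RT60 = 0.161 × 101.752 / 57.257 = 0.29 s.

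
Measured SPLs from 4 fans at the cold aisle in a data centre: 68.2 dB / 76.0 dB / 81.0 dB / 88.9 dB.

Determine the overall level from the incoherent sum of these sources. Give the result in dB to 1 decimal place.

Sum in the linear (power) domain: Σ 10^(Lᵢ/10) = 10^(68.2/10) + 10^(76.0/10) + 10^(81.0/10) + 10^(88.9/10) = 9.486e+08.
Back to dB: 10·log₁₀ Σ = 89.8 dB.

89.8 dB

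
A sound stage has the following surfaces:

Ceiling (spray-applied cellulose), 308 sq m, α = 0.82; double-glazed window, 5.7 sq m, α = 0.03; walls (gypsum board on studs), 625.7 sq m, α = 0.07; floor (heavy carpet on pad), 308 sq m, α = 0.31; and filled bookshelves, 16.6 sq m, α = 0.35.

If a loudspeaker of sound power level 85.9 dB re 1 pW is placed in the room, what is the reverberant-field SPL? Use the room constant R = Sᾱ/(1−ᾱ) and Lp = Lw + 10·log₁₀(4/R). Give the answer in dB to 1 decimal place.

Σ(Sᵢαᵢ) = 308·0.82 + 5.7·0.03 + 625.7·0.07 + 308·0.31 + 16.6·0.35 = 397.820; total area S = 1264.0 sq m.
ᾱ = 0.3147, so room constant R = A/(1−ᾱ) = 580.505 sq m.
Lp = Lw + 10 log₁₀(4/R) = 85.9 -21.62 = 64.3 dB.

64.3 dB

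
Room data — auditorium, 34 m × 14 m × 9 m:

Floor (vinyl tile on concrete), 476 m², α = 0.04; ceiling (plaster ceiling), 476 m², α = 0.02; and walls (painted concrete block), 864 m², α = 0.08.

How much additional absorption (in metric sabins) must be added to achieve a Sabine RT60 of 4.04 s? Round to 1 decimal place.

Equivalent absorption area: A₁ = 476·0.04 + 476·0.02 + 864·0.08 = 97.680 m².
Target A₂ = 0.161·4284/4.04 = 170.724 sabins (V = 4284 m³).
ΔA = A₂ − A₁ = 170.724 − 97.680 = 73.0 sabins.

73.0 sabins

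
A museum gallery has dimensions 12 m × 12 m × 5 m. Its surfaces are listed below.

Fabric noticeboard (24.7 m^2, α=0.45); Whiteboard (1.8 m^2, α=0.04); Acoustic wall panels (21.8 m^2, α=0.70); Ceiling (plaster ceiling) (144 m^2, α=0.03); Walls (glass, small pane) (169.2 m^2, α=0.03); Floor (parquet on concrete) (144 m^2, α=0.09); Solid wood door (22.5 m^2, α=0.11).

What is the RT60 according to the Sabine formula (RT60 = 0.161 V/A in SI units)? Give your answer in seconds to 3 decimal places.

Summing Sᵢαᵢ: 11.115 + 0.072 + 15.260 + 4.320 + 5.076 + 12.960 + 2.475 → A = 51.278 sabins.
Room volume: 720 m³.
Sabine: RT60 = 0.161 × 720 / 51.278 = 2.261 s.

2.261 s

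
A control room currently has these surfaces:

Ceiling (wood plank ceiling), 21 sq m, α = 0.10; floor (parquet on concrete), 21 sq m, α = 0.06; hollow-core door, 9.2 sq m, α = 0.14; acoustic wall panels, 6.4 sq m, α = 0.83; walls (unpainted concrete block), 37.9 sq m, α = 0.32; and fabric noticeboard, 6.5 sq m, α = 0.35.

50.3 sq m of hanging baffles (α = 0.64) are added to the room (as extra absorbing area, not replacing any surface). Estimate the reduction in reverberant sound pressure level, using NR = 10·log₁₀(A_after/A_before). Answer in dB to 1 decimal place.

3.7 dB

Equivalent absorption area: A_before = 21×0.10 + 21×0.06 + 9.2×0.14 + 6.4×0.83 + 37.9×0.32 + 6.5×0.35 = 24.363 sq m.
Treatment contributes 50.3·0.64 = 32.192 sabins.
A_after = 24.363 + 32.192 = 56.555 sabins.
NR = 10·log₁₀(56.555/24.363) = 3.7 dB.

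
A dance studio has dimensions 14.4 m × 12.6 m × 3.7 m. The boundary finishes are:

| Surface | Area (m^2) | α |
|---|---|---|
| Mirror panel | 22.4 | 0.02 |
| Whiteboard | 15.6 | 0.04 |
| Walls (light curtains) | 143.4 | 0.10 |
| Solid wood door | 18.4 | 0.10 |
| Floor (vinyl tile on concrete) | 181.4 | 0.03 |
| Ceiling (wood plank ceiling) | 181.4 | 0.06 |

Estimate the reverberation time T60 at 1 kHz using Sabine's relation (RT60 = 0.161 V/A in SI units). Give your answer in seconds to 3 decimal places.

3.219 seconds

Equivalent absorption area: A = 22.4·0.02 + 15.6·0.04 + 143.4·0.10 + 18.4·0.10 + 181.4·0.03 + 181.4·0.06 = 33.578 m^2.
Room volume: 671.328 m³.
T = 0.161 V/A = 0.161·671.328/33.578 = 3.219 s.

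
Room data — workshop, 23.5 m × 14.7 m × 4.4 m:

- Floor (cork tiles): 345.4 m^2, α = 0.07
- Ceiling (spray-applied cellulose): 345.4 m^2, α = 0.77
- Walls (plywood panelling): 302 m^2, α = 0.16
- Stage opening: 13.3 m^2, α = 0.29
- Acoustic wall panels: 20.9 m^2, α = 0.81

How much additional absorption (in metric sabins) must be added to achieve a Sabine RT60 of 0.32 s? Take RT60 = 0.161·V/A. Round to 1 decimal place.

405.5 sabins

Summing Sᵢαᵢ: 24.178 + 265.958 + 48.320 + 3.857 + 16.929 → A₁ = 359.242 sabins.
Target A₂ = 0.161·1519.98/0.32 = 764.740 sabins (V = 1519.98 m³).
Shortfall: 764.740 − 359.242 = 405.5 sabins.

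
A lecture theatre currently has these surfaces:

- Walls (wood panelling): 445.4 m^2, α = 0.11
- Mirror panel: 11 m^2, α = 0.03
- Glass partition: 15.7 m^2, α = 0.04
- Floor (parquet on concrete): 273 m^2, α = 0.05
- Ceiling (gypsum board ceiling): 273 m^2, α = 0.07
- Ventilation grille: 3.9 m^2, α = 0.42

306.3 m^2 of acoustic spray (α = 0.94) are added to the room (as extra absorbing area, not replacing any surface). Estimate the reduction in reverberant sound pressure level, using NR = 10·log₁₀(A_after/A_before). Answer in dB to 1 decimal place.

6.4 dB

A_before = Σ Sᵢαᵢ = 445.4*0.11 + 11*0.03 + 15.7*0.04 + 273*0.05 + 273*0.07 + 3.9*0.42 = 84.350 sabins.
Added absorption = 306.3 × 0.94 = 287.922 sabins.
A_after = 84.350 + 287.922 = 372.272 sabins.
Reduction = 10 log₁₀(A_after/A_before) = 10 log₁₀(4.4134) = 6.4 dB.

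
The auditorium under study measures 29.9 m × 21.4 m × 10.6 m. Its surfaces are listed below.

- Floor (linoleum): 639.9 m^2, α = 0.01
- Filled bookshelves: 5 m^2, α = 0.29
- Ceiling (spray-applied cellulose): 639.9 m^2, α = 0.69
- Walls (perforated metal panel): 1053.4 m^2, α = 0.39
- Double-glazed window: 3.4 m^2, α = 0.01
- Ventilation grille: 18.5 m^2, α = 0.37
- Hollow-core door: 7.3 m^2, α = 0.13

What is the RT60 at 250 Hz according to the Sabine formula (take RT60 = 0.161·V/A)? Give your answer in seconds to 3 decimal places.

A = Σ Sᵢαᵢ = 639.9*0.01 + 5*0.29 + 639.9*0.69 + 1053.4*0.39 + 3.4*0.01 + 18.5*0.37 + 7.3*0.13 = 868.034 sabins.
Volume V = 29.9 × 21.4 × 10.6 = 6782.516 m³.
RT60 = 0.161 · V / A = 0.161 × 6782.516 / 868.034 = 1.258 s.

1.258 s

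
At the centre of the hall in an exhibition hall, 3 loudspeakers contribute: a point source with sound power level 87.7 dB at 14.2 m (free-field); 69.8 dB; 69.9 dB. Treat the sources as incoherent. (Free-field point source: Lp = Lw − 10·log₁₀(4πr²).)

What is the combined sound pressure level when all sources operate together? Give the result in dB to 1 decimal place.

72.9 dB

Source at 14.2 m: Lp = 87.7 − 10·log₁₀(4π·14.2²) = 87.7 − 10·log₁₀(2533.883) = 53.7 dB.
Converting to relative power and adding: 10^(53.7/10) + 10^(69.8/10) + 10^(69.9/10) = 1.956e+07.
L_total = 10·log₁₀(1.956e+07) = 72.9 dB.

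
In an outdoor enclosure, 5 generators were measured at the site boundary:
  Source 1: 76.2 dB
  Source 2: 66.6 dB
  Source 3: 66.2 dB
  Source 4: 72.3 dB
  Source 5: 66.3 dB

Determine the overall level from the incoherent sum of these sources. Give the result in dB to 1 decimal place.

Σ 10^(Lᵢ/10) = 7.167e+07.
L_total = 10·log₁₀(7.167e+07) = 78.6 dB.

78.6 dB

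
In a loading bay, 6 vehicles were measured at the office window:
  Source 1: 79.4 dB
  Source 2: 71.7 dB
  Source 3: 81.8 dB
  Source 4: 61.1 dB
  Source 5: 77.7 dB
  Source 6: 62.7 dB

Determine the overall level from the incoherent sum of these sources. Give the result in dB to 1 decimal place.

Sum in the linear (power) domain: Σ 10^(Lᵢ/10) = 10^(79.4/10) + 10^(71.7/10) + 10^(81.8/10) + 10^(61.1/10) + 10^(77.7/10) + 10^(62.7/10) = 3.153e+08.
L_total = 10·log₁₀(3.153e+08) = 85.0 dB.

85.0 dB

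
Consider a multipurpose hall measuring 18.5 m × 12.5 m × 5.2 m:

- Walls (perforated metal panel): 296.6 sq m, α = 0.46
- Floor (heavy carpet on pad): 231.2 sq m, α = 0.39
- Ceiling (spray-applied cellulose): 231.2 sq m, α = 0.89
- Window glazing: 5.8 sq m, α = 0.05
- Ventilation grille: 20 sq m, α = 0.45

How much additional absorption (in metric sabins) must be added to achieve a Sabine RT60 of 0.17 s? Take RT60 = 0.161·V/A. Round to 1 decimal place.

A₁ = Σ Sᵢαᵢ = 296.6×0.46 + 231.2×0.39 + 231.2×0.89 + 5.8×0.05 + 20×0.45 = 441.662 sabins.
For T = 0.17 s, need A₂ = 0.161·V/T = 0.161·1202.5/0.17 = 1138.838 sabins.
Shortfall: 1138.838 − 441.662 = 697.2 sabins.

697.2 sabins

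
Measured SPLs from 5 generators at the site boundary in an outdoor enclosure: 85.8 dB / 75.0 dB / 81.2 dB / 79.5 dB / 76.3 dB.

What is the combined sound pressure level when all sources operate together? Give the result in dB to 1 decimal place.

88.3 dB

Sum in the linear (power) domain: Σ 10^(Lᵢ/10) = 10^(85.8/10) + 10^(75.0/10) + 10^(81.2/10) + 10^(79.5/10) + 10^(76.3/10) = 6.754e+08.
Back to dB: 10·log₁₀ Σ = 88.3 dB.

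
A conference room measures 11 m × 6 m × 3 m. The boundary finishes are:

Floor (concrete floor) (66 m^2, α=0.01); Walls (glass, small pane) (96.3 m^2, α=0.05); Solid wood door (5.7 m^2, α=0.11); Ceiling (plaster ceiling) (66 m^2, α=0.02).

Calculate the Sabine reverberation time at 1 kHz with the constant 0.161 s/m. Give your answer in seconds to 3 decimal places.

4.295 s

Equivalent absorption area: A = 66×0.01 + 96.3×0.05 + 5.7×0.11 + 66×0.02 = 7.422 m^2.
Room volume: 198 m³.
Sabine: RT60 = 0.161 × 198 / 7.422 = 4.295 s.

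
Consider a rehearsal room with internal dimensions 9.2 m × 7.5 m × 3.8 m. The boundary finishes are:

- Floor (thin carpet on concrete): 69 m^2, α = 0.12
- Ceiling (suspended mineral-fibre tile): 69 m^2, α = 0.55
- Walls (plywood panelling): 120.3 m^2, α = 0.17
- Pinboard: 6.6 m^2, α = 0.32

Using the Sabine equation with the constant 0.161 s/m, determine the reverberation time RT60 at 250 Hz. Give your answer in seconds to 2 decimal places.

0.61 s

Total absorption A = 69·0.12 + 69·0.55 + 120.3·0.17 + 6.6·0.32
  = 8.280 + 37.950 + 20.451 + 2.112 = 68.793 m^2 sabins.
Room volume: 262.2 m³.
RT60 = 0.161 · V / A = 0.161 × 262.2 / 68.793 = 0.61 s.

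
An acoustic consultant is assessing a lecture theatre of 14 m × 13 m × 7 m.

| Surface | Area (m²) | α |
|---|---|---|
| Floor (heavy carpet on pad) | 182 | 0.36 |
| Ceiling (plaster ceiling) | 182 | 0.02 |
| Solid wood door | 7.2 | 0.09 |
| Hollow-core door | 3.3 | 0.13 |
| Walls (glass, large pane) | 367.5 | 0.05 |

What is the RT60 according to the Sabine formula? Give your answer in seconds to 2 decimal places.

Summing Sᵢαᵢ: 65.520 + 3.640 + 0.648 + 0.429 + 18.375 → A = 88.612 sabins.
V = 14·13·7 = 1274 m³.
T = 0.161 V/A = 0.161·1274/88.612 = 2.31 s.

2.31 s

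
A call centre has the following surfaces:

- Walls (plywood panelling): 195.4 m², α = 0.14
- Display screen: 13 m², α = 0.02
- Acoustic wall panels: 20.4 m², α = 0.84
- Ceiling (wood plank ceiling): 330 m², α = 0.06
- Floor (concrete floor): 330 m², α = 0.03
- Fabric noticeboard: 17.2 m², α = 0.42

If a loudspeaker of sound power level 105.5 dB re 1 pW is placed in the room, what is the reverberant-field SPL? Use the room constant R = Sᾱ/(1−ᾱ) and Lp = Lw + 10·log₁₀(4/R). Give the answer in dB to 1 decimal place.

A = 81.676 sabins; S = 906.0 m².
ᾱ = 0.0902, so room constant R = A/(1−ᾱ) = 89.774 m².
Lp = Lw + 10 log₁₀(4/R) = 105.5 -13.51 = 92.0 dB.

92.0 dB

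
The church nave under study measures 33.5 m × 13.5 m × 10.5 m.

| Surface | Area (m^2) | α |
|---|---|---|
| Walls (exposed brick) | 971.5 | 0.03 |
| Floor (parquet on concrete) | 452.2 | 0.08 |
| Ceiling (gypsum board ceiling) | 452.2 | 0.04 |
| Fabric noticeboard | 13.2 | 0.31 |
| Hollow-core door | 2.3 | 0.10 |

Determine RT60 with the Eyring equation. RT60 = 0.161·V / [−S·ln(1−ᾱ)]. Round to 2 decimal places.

8.51 seconds

S = Σ Sᵢ = 1891.4 m^2.
Σ(Sᵢαᵢ) = 971.5·0.03 + 452.2·0.08 + 452.2·0.04 + 13.2·0.31 + 2.3·0.10 = 87.731.
ᾱ = 87.731 / 1891.4 = 0.0464.
−S·ln(1−ᾱ) = −1891.4 × ln(1 − 0.0464) = 89.862.
V = 33.5 × 13.5 × 10.5 = 4748.625 m³.
RT60 = 0.161 × 4748.625 / 89.862 = 8.51 s.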